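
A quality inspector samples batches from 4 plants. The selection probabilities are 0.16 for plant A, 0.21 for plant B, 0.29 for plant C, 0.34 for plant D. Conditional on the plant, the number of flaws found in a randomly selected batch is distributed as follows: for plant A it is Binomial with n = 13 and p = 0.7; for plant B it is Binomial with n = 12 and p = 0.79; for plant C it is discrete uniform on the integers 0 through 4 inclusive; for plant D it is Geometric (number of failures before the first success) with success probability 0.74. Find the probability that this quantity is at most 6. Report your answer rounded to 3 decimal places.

0.645

Conditional on each plant, P(X ≤ 6): A: 0.0623752; B: 0.0244761; C: 1; D: 0.99992.
By total probability, P(X ≤ 6) = 0.16·0.0623752 + 0.21·0.0244761 + 0.29·1 + 0.34·0.99992 = 0.645093.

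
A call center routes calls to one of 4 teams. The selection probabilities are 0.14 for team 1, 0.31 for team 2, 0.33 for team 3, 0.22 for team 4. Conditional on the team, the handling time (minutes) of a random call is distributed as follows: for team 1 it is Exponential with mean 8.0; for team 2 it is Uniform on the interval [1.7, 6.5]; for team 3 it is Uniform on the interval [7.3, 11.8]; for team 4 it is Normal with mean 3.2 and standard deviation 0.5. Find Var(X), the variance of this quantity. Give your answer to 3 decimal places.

17.669

Per component, 1: μ=8, E[X²]=128; 2: μ=4.1, E[X²]=18.73; 3: μ=9.55, E[X²]=92.89; 4: μ=3.2, E[X²]=10.49.
E[X] = 0.14·8 + 0.31·4.1 + 0.33·9.55 + 0.22·3.2 = 6.2465.
E[X²] = 0.14·128 + 0.31·18.73 + 0.33·92.89 + 0.22·10.49 = 56.6878.
Var(X) = E[X²] − (E[X])² = 56.6878 − 39.0188 = 17.669.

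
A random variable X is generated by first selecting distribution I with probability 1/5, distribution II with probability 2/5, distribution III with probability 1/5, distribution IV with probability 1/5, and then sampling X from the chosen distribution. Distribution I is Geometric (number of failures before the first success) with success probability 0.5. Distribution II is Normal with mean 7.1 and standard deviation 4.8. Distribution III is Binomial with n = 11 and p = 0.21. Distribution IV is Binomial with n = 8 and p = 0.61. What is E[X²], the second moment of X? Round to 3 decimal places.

For each component E[X²] = Var + (mean)², giving I: 3; II: 73.45; III: 7.161; IV: 25.7176.
Overall E[X²] = 0.2·3 + 0.4·73.45 + 0.2·7.161 + 0.2·25.7176 = 36.5557.

36.556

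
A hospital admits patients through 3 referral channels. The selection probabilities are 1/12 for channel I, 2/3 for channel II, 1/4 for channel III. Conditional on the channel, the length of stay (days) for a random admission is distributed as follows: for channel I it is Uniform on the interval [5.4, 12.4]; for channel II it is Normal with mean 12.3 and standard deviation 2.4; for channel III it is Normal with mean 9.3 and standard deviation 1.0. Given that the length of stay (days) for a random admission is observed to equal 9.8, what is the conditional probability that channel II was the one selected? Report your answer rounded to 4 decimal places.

0.3920

Likelihoods f(9.8 | ·): I: 0.142857; II: 0.0966227; III: 0.352065.
Posterior ∝ prior × likelihood. Numerator for II: 0.666667·0.0966227 = 0.0644151.
Normalizing constant: 0.0833333·0.142857 + 0.666667·0.0966227 + 0.25·0.352065 = 0.164336.
P(II | observation) = 0.0644151 / 0.164336 = 0.391971.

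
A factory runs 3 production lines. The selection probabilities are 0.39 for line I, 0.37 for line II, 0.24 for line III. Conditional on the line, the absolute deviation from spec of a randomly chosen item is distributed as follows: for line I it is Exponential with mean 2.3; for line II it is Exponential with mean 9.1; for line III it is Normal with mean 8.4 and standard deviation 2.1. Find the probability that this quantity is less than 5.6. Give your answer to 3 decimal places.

Conditional on each line, P(X < 5.6): I: 0.912383; II: 0.459567; III: 0.0912112.
By total probability, P(X < 5.6) = 0.39·0.912383 + 0.37·0.459567 + 0.24·0.0912112 = 0.54776.

0.548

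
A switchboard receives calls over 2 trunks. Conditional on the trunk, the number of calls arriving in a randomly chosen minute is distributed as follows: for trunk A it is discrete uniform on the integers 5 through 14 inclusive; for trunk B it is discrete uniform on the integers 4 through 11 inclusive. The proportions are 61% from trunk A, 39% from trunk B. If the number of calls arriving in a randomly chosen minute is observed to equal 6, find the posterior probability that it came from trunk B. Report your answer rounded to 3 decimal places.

Likelihoods P(X=6 | ·): A: 0.1; B: 0.125.
Posterior ∝ prior × likelihood. Numerator for B: 0.39·0.125 = 0.04875.
Normalizing constant: 0.61·0.1 + 0.39·0.125 = 0.10975.
P(B | observation) = 0.04875 / 0.10975 = 0.444191.

0.444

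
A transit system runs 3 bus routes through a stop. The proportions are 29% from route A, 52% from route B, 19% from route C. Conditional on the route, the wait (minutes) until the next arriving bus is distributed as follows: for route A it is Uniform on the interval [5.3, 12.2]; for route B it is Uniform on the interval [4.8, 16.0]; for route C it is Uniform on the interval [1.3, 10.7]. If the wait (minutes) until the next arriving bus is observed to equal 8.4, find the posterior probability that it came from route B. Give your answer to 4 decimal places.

Likelihoods f(8.4 | ·): A: 0.144928; B: 0.0892857; C: 0.106383.
Posterior ∝ prior × likelihood. Numerator for B: 0.52·0.0892857 = 0.0464286.
Normalizing constant: 0.29·0.144928 + 0.52·0.0892857 + 0.19·0.106383 = 0.10867.
P(B | observation) = 0.0464286 / 0.10867 = 0.427242.

0.4272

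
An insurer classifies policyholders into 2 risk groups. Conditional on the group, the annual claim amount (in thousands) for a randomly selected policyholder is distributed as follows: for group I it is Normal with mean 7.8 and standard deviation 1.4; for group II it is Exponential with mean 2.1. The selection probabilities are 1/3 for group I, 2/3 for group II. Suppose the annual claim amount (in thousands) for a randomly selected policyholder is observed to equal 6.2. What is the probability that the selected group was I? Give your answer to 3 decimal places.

0.749

Likelihoods f(6.2 | ·): I: 0.148307; II: 0.0248644.
Posterior ∝ prior × likelihood. Numerator for I: 0.333333·0.148307 = 0.0494356.
Normalizing constant: 0.333333·0.148307 + 0.666667·0.0248644 = 0.0660119.
P(I | observation) = 0.0494356 / 0.0660119 = 0.74889.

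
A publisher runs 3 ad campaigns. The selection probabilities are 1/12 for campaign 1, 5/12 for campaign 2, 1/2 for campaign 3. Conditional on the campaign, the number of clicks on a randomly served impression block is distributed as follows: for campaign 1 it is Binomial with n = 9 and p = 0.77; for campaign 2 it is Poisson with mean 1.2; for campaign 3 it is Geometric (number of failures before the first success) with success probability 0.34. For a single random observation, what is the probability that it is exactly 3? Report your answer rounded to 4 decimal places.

Conditional on each campaign, P(X = 3): 1: 0.00567699; 2: 0.0867439; 3: 0.0977486.
By total probability, P(X = 3) = 0.0833333·0.00567699 + 0.416667·0.0867439 + 0.5·0.0977486 = 0.0854907.

0.0855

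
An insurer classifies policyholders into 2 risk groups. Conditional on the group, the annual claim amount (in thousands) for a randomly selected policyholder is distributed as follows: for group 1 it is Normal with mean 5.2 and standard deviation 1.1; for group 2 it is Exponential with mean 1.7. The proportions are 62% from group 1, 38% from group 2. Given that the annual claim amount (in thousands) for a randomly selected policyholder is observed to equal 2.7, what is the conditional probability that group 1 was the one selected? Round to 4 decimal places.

Likelihoods f(2.7 | ·): 1: 0.0274087; 2: 0.120168.
Posterior ∝ prior × likelihood. Numerator for 1: 0.62·0.0274087 = 0.0169934.
Normalizing constant: 0.62·0.0274087 + 0.38·0.120168 = 0.0626573.
P(1 | observation) = 0.0169934 / 0.0626573 = 0.271212.

0.2712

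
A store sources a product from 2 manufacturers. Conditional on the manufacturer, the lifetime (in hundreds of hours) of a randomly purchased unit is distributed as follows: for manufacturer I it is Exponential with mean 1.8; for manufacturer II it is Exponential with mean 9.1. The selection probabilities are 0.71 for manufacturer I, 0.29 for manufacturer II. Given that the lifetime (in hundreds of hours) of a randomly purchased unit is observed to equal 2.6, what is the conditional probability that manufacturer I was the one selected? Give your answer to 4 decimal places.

0.7953

Likelihoods f(2.6 | ·): I: 0.131043; II: 0.0825799.
Posterior ∝ prior × likelihood. Numerator for I: 0.71·0.131043 = 0.0930404.
Normalizing constant: 0.71·0.131043 + 0.29·0.0825799 = 0.116989.
P(I | observation) = 0.0930404 / 0.116989 = 0.795295.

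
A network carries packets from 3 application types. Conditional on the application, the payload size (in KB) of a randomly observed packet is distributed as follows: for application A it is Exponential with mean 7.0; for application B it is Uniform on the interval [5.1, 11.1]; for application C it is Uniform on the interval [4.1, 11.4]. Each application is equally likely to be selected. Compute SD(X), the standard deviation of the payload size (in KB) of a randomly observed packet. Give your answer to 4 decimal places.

4.3617

Per component, A: μ=7, E[X²]=98; B: μ=8.1, E[X²]=68.61; C: μ=7.75, E[X²]=64.5033.
E[X] = 0.333333·7 + 0.333333·8.1 + 0.333333·7.75 = 7.61667.
E[X²] = 0.333333·98 + 0.333333·68.61 + 0.333333·64.5033 = 77.0378.
Var(X) = E[X²] − (E[X])² = 77.0378 − 58.0136 = 19.0242.
SD(X) = √19.0242 = 4.36167.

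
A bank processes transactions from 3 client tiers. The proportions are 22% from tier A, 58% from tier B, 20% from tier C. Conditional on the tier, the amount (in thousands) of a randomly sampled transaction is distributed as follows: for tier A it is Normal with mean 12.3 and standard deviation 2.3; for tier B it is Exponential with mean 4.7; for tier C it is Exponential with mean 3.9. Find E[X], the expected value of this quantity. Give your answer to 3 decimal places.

6.212

Component means — A: 12.3; B: 4.7; C: 3.9.
E[X] = 0.22·12.3 + 0.58·4.7 + 0.2·3.9 = 6.212.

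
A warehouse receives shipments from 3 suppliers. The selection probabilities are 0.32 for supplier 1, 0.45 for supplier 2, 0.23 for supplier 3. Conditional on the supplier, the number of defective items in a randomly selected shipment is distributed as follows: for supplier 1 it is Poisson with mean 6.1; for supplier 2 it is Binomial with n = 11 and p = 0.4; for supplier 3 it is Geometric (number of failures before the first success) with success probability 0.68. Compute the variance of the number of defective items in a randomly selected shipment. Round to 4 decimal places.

7.6458

Per component, 1: μ=6.1, E[X²]=43.31; 2: μ=4.4, E[X²]=22; 3: μ=0.470588, E[X²]=0.913495.
E[X] = 0.32·6.1 + 0.45·4.4 + 0.23·0.470588 = 4.04024.
E[X²] = 0.32·43.31 + 0.45·22 + 0.23·0.913495 = 23.9693.
Var(X) = E[X²] − (E[X])² = 23.9693 − 16.3235 = 7.6458.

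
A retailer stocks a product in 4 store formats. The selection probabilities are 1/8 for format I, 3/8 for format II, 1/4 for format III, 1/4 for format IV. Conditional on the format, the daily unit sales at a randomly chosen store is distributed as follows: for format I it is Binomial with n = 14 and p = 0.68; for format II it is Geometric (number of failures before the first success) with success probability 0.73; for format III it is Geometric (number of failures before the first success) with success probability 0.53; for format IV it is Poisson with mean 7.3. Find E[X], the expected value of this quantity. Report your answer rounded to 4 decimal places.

3.3754

Component means — I: 9.52; II: 0.369863; III: 0.886792; IV: 7.3.
E[X] = 0.125·9.52 + 0.375·0.369863 + 0.25·0.886792 + 0.25·7.3 = 3.3754.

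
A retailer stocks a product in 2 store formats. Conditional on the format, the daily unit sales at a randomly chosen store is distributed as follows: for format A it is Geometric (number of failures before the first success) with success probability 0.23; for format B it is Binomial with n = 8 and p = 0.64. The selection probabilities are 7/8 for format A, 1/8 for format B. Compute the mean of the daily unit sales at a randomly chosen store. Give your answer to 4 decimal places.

3.5693

Component means — A: 3.34783; B: 5.12.
E[X] = 0.875·3.34783 + 0.125·5.12 = 3.56935.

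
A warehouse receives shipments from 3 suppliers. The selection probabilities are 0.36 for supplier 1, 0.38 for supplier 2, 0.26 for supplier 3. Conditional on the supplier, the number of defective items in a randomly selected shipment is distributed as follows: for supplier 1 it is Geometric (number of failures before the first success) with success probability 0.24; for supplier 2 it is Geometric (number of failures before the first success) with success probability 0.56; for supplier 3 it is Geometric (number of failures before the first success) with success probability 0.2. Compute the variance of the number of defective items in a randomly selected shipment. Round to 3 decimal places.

12.344

Per component, 1: μ=3.16667, E[X²]=23.2222; 2: μ=0.785714, E[X²]=2.02041; 3: μ=4, E[X²]=36.
E[X] = 0.36·3.16667 + 0.38·0.785714 + 0.26·4 = 2.47857.
E[X²] = 0.36·23.2222 + 0.38·2.02041 + 0.26·36 = 18.4878.
Var(X) = E[X²] − (E[X])² = 18.4878 − 6.14332 = 12.3444.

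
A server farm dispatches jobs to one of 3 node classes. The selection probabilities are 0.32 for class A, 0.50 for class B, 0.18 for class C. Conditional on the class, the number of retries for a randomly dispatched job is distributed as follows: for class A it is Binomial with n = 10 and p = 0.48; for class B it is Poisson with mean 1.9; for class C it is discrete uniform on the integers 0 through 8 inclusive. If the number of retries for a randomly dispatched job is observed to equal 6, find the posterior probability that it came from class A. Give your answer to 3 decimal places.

Likelihoods P(X=6 | ·): A: 0.187793; B: 0.00977304; C: 0.111111.
Posterior ∝ prior × likelihood. Numerator for A: 0.32·0.187793 = 0.0600939.
Normalizing constant: 0.32·0.187793 + 0.5·0.00977304 + 0.18·0.111111 = 0.0849804.
P(A | observation) = 0.0600939 / 0.0849804 = 0.70715.

0.707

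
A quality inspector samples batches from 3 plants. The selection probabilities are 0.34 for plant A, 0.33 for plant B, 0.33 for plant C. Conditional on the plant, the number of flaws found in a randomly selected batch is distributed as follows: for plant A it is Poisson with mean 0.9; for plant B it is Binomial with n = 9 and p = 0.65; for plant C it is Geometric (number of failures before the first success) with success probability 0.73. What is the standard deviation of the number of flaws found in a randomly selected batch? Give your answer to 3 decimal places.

Per component, A: μ=0.9, E[X²]=1.71; B: μ=5.85, E[X²]=36.27; C: μ=0.369863, E[X²]=0.64346.
E[X] = 0.34·0.9 + 0.33·5.85 + 0.33·0.369863 = 2.35855.
E[X²] = 0.34·1.71 + 0.33·36.27 + 0.33·0.64346 = 12.7628.
Var(X) = E[X²] − (E[X])² = 12.7628 − 5.56278 = 7.20006.
SD(X) = √7.20006 = 2.68329.

2.683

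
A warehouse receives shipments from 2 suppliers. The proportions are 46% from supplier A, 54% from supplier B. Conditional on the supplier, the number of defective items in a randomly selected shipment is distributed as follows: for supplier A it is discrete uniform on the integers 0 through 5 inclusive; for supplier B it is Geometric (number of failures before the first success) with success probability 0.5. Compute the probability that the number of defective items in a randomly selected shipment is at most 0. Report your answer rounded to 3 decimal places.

Conditional on each supplier, P(X ≤ 0): A: 0.166667; B: 0.5.
By total probability, P(X ≤ 0) = 0.46·0.166667 + 0.54·0.5 = 0.346667.

0.347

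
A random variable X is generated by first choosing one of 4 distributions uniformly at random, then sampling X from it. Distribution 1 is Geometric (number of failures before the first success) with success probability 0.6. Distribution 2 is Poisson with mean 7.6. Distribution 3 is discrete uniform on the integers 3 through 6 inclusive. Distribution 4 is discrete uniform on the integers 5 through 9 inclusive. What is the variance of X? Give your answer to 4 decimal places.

Per component, 1: μ=0.666667, E[X²]=1.55556; 2: μ=7.6, E[X²]=65.36; 3: μ=4.5, E[X²]=21.5; 4: μ=7, E[X²]=51.
E[X] = 0.25·0.666667 + 0.25·7.6 + 0.25·4.5 + 0.25·7 = 4.94167.
E[X²] = 0.25·1.55556 + 0.25·65.36 + 0.25·21.5 + 0.25·51 = 34.8539.
Var(X) = E[X²] − (E[X])² = 34.8539 − 24.4201 = 10.4338.

10.4338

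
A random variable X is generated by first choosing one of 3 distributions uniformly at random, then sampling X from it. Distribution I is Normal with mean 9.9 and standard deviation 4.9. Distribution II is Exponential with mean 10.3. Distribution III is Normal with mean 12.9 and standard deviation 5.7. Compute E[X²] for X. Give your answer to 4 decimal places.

For each component E[X²] = Var + (mean)², giving I: 122.02; II: 212.18; III: 198.9.
Overall E[X²] = 0.333333·122.02 + 0.333333·212.18 + 0.333333·198.9 = 177.7.

177.7000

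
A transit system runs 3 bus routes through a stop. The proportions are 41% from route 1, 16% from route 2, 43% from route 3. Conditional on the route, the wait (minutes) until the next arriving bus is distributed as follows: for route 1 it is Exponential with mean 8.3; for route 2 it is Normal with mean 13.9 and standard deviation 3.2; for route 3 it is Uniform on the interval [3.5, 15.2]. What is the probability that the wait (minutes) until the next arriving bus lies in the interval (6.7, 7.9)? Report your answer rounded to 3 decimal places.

0.072

Conditional on each route, P(6.7 < X < 7.9): 1: 0.0600498; 2: 0.0181719; 3: 0.102564.
By total probability, P(6.7 < X < 7.9) = 0.41·0.0600498 + 0.16·0.0181719 + 0.43·0.102564 = 0.0716305.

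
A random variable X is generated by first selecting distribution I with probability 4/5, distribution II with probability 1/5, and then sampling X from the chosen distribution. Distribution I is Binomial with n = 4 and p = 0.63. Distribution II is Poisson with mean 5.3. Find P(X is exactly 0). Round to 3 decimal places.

0.016

Conditional on each component, P(X = 0): I: 0.0187416; II: 0.00499159.
By total probability, P(X = 0) = 0.8·0.0187416 + 0.2·0.00499159 = 0.0159916.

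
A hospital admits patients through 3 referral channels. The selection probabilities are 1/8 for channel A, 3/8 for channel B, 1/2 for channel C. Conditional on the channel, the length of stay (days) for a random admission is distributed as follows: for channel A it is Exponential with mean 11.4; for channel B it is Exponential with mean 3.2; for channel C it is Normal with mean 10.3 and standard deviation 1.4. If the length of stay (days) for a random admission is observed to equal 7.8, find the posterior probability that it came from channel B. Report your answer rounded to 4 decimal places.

0.2291

Likelihoods f(7.8 | ·): A: 0.0442534; B: 0.0273059; C: 0.057856.
Posterior ∝ prior × likelihood. Numerator for B: 0.375·0.0273059 = 0.0102397.
Normalizing constant: 0.125·0.0442534 + 0.375·0.0273059 + 0.5·0.057856 = 0.0446994.
P(B | observation) = 0.0102397 / 0.0446994 = 0.22908.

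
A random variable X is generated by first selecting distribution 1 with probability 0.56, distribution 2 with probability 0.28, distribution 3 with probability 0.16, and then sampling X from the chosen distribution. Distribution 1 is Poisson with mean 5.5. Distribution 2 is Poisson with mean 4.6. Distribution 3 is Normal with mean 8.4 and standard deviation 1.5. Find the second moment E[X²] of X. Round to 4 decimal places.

38.8824

For each component E[X²] = Var + (mean)², giving 1: 35.75; 2: 25.76; 3: 72.81.
Overall E[X²] = 0.56·35.75 + 0.28·25.76 + 0.16·72.81 = 38.8824.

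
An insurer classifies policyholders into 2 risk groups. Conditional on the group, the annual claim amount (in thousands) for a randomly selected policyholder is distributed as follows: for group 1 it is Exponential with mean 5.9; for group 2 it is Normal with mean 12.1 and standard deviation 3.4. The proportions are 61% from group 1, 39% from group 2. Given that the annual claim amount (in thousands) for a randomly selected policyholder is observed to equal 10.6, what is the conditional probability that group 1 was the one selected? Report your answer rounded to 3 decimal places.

0.292

Likelihoods f(10.6 | ·): 1: 0.0281119; 2: 0.106455.
Posterior ∝ prior × likelihood. Numerator for 1: 0.61·0.0281119 = 0.0171483.
Normalizing constant: 0.61·0.0281119 + 0.39·0.106455 = 0.0586657.
P(1 | observation) = 0.0171483 / 0.0586657 = 0.292304.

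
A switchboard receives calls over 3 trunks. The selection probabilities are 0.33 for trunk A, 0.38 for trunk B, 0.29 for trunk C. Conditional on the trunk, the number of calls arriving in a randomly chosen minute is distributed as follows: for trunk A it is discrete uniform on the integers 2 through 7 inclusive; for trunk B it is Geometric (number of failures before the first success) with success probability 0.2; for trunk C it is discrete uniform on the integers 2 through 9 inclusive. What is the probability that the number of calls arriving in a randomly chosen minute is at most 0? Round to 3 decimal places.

Conditional on each trunk, P(X ≤ 0): A: 0; B: 0.2; C: 0.
By total probability, P(X ≤ 0) = 0.33·0 + 0.38·0.2 + 0.29·0 = 0.076.

0.076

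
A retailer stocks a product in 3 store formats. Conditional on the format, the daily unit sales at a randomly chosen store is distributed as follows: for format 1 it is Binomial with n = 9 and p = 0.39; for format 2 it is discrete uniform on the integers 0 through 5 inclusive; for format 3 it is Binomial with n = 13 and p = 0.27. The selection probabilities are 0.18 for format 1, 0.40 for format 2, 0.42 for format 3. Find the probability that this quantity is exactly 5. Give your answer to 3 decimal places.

0.158

Conditional on each format, P(X = 5): 1: 0.157403; 2: 0.166667; 3: 0.148929.
By total probability, P(X = 5) = 0.18·0.157403 + 0.4·0.166667 + 0.42·0.148929 = 0.15755.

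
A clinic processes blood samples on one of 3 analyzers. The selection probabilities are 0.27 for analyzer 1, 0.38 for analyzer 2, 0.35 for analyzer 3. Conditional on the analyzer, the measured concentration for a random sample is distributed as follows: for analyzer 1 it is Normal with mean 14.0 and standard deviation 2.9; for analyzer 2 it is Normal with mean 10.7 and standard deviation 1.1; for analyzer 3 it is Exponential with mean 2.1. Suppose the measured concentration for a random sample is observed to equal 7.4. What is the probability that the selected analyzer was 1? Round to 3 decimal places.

0.302

Likelihoods f(7.4 | ·): 1: 0.0103226; 2: 0.00402895; 3: 0.0140414.
Posterior ∝ prior × likelihood. Numerator for 1: 0.27·0.0103226 = 0.00278709.
Normalizing constant: 0.27·0.0103226 + 0.38·0.00402895 + 0.35·0.0140414 = 0.00923258.
P(1 | observation) = 0.00278709 / 0.00923258 = 0.301876.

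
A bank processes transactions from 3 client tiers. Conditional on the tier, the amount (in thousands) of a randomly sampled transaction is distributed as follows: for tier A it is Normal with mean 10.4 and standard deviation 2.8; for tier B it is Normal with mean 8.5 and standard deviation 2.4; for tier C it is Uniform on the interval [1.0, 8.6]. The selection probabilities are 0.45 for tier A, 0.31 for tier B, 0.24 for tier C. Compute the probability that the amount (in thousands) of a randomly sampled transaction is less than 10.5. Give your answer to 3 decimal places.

0.719

Conditional on each tier, P(X < 10.5): A: 0.514245; B: 0.797672; C: 1.
By total probability, P(X < 10.5) = 0.45·0.514245 + 0.31·0.797672 + 0.24·1 = 0.718688.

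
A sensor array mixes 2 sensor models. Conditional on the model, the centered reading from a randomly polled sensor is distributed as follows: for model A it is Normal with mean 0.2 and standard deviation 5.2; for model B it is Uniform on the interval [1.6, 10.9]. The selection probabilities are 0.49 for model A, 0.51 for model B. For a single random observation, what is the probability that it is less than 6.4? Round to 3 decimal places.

Conditional on each model, P(X < 6.4): A: 0.88343; B: 0.516129.
By total probability, P(X < 6.4) = 0.49·0.88343 + 0.51·0.516129 = 0.696106.

0.696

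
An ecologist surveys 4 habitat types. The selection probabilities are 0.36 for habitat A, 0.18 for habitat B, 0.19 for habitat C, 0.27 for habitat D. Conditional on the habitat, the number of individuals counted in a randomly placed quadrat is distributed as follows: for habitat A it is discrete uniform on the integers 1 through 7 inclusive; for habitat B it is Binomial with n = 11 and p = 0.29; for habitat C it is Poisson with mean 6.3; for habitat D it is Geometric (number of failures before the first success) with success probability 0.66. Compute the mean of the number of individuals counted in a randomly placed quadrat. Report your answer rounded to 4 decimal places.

3.3503

Component means — A: 4; B: 3.19; C: 6.3; D: 0.515152.
E[X] = 0.36·4 + 0.18·3.19 + 0.19·6.3 + 0.27·0.515152 = 3.35029.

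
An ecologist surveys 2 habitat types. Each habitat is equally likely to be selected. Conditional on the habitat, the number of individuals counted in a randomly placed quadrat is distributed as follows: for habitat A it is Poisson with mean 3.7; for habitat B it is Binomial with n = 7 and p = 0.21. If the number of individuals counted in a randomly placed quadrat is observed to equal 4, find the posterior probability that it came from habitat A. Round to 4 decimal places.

0.8519

Likelihoods P(X=4 | ·): A: 0.193066; B: 0.0335604.
Posterior ∝ prior × likelihood. Numerator for A: 0.5·0.193066 = 0.0965331.
Normalizing constant: 0.5·0.193066 + 0.5·0.0335604 = 0.113313.
P(A | observation) = 0.0965331 / 0.113313 = 0.851913.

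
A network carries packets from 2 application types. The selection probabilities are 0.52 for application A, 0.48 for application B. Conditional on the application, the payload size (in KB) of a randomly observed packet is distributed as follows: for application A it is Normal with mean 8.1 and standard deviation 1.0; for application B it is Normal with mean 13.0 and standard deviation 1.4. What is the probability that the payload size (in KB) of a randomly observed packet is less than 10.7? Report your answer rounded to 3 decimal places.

Conditional on each application, P(X < 10.7): A: 0.995339; B: 0.0502062.
By total probability, P(X < 10.7) = 0.52·0.995339 + 0.48·0.0502062 = 0.541675.

0.542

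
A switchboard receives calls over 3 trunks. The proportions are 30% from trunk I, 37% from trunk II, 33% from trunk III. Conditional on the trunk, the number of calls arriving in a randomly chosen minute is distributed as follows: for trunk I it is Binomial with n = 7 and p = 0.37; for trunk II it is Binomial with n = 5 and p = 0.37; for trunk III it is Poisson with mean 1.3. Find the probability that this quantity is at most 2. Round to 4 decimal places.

Conditional on each trunk, P(X ≤ 2): I: 0.486641; II: 0.732988; III: 0.857112.
By total probability, P(X ≤ 2) = 0.3·0.486641 + 0.37·0.732988 + 0.33·0.857112 = 0.700045.

0.7000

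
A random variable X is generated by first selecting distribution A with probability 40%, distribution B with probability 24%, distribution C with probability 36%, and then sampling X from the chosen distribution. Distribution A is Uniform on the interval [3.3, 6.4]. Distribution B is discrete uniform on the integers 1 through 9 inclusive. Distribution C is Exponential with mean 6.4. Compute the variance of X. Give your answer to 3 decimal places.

Per component, A: μ=4.85, E[X²]=24.3233; B: μ=5, E[X²]=31.6667; C: μ=6.4, E[X²]=81.92.
E[X] = 0.4·4.85 + 0.24·5 + 0.36·6.4 = 5.444.
E[X²] = 0.4·24.3233 + 0.24·31.6667 + 0.36·81.92 = 46.8205.
Var(X) = E[X²] − (E[X])² = 46.8205 − 29.6371 = 17.1834.

17.183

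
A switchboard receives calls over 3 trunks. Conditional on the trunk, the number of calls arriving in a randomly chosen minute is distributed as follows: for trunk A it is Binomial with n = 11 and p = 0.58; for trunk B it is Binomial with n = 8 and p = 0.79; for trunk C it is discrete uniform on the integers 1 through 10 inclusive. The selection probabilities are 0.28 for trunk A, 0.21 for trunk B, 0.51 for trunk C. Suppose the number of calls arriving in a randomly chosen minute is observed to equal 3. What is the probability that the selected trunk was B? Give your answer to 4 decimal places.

Likelihoods P(X=3 | ·): A: 0.0311718; B: 0.0112763; C: 0.1.
Posterior ∝ prior × likelihood. Numerator for B: 0.21·0.0112763 = 0.00236802.
Normalizing constant: 0.28·0.0311718 + 0.21·0.0112763 + 0.51·0.1 = 0.0620961.
P(B | observation) = 0.00236802 / 0.0620961 = 0.0381347.

0.0381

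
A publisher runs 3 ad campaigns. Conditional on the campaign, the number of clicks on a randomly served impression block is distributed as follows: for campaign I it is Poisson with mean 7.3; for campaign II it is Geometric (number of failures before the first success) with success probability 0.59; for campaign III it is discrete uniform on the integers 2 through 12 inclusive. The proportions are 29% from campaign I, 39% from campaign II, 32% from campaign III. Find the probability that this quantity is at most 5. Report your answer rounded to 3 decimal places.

Conditional on each campaign, P(X ≤ 5): I: 0.264043; II: 0.99525; III: 0.363636.
By total probability, P(X ≤ 5) = 0.29·0.264043 + 0.39·0.99525 + 0.32·0.363636 = 0.581084.

0.581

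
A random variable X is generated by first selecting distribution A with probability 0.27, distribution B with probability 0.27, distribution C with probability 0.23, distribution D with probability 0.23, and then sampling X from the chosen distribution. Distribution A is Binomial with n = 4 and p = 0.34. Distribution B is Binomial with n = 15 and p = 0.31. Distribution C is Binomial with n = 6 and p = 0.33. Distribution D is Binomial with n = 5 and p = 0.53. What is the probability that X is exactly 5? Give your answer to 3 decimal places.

Conditional on each component, P(X = 5): A: 0; B: 0.210307; C: 0.0157324; D: 0.0418195.
By total probability, P(X = 5) = 0.27·0 + 0.27·0.210307 + 0.23·0.0157324 + 0.23·0.0418195 = 0.07002.

0.070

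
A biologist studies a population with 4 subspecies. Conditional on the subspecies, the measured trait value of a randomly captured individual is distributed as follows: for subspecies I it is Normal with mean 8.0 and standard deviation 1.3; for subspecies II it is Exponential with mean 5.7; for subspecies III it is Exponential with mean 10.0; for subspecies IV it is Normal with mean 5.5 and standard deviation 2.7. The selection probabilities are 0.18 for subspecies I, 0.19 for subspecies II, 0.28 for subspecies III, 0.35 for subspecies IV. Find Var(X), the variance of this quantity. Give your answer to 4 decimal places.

Per component, I: μ=8, E[X²]=65.69; II: μ=5.7, E[X²]=64.98; III: μ=10, E[X²]=200; IV: μ=5.5, E[X²]=37.54.
E[X] = 0.18·8 + 0.19·5.7 + 0.28·10 + 0.35·5.5 = 7.248.
E[X²] = 0.18·65.69 + 0.19·64.98 + 0.28·200 + 0.35·37.54 = 93.3094.
Var(X) = E[X²] − (E[X])² = 93.3094 − 52.5335 = 40.7759.

40.7759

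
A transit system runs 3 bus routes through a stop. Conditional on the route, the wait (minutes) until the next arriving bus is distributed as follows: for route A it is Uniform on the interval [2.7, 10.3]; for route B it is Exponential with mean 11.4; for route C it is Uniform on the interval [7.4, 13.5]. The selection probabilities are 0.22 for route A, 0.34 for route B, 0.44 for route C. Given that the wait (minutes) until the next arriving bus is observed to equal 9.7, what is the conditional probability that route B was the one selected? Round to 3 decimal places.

Likelihoods f(9.7 | ·): A: 0.131579; B: 0.0374597; C: 0.163934.
Posterior ∝ prior × likelihood. Numerator for B: 0.34·0.0374597 = 0.0127363.
Normalizing constant: 0.22·0.131579 + 0.34·0.0374597 + 0.44·0.163934 = 0.113815.
P(B | observation) = 0.0127363 / 0.113815 = 0.111904.

0.112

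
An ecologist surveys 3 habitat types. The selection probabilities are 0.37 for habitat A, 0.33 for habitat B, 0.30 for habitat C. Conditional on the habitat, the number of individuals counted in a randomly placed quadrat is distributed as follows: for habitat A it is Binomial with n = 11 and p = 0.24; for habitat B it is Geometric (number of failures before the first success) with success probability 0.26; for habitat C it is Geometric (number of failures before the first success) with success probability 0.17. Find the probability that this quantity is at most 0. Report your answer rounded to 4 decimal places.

Conditional on each habitat, P(X ≤ 0): A: 0.0488596; B: 0.26; C: 0.17.
By total probability, P(X ≤ 0) = 0.37·0.0488596 + 0.33·0.26 + 0.3·0.17 = 0.154878.

0.1549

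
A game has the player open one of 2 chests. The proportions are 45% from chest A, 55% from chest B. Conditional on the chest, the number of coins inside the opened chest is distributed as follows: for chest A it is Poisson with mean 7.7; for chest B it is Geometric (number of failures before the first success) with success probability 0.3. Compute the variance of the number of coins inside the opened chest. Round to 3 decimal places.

14.871

Per component, A: μ=7.7, E[X²]=66.99; B: μ=2.33333, E[X²]=13.2222.
E[X] = 0.45·7.7 + 0.55·2.33333 = 4.74833.
E[X²] = 0.45·66.99 + 0.55·13.2222 = 37.4177.
Var(X) = E[X²] − (E[X])² = 37.4177 − 22.5467 = 14.8711.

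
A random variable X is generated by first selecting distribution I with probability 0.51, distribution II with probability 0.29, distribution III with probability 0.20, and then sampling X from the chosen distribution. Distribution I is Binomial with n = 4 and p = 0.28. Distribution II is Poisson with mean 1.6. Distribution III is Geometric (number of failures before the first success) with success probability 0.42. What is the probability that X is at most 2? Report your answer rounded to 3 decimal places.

0.863

Conditional on each component, P(X ≤ 2): I: 0.930632; II: 0.783358; III: 0.804888.
By total probability, P(X ≤ 2) = 0.51·0.930632 + 0.29·0.783358 + 0.2·0.804888 = 0.862774.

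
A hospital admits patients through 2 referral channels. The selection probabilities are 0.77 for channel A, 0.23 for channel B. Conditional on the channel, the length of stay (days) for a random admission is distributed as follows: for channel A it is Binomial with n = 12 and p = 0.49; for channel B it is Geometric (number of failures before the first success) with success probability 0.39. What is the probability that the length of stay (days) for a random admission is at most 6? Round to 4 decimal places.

0.7152

Conditional on each channel, P(X ≤ 6): A: 0.639575; B: 0.968573.
By total probability, P(X ≤ 6) = 0.77·0.639575 + 0.23·0.968573 = 0.715244.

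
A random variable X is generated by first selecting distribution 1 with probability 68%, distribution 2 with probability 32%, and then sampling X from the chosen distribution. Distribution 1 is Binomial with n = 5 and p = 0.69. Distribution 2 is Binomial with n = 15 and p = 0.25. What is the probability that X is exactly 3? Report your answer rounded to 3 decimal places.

Conditional on each component, P(X = 3): 1: 0.315697; 2: 0.225199.
By total probability, P(X = 3) = 0.68·0.315697 + 0.32·0.225199 = 0.286738.

0.287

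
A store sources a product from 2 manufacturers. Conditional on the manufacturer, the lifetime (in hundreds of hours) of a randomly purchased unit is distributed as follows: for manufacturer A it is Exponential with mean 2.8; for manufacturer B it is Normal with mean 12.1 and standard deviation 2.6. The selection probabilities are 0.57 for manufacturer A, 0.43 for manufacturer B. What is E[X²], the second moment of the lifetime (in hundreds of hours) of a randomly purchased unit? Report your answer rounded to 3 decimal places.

For each component E[X²] = Var + (mean)², giving A: 15.68; B: 153.17.
Overall E[X²] = 0.57·15.68 + 0.43·153.17 = 74.8007.

74.801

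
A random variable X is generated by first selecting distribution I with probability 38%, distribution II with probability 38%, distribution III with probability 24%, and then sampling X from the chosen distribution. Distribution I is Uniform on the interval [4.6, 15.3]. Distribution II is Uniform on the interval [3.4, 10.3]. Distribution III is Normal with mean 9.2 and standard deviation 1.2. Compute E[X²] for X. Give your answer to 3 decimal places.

For each component E[X²] = Var + (mean)², giving I: 108.543; II: 50.89; III: 86.08.
Overall E[X²] = 0.38·108.543 + 0.38·50.89 + 0.24·86.08 = 81.2439.

81.244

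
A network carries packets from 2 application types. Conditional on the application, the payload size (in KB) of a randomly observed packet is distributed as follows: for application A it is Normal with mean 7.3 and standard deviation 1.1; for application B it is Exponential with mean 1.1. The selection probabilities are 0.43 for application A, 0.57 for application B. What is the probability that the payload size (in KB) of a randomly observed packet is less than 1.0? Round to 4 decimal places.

Conditional on each application, P(X < 1.0): A: 5.1029e-09; B: 0.59711.
By total probability, P(X < 1.0) = 0.43·5.1029e-09 + 0.57·0.59711 = 0.340353.

0.3404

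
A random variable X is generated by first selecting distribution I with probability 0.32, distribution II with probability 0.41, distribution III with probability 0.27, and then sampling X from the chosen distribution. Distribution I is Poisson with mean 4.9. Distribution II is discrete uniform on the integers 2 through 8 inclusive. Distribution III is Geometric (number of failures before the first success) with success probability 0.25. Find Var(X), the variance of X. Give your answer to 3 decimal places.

Per component, I: μ=4.9, E[X²]=28.91; II: μ=5, E[X²]=29; III: μ=3, E[X²]=21.
E[X] = 0.32·4.9 + 0.41·5 + 0.27·3 = 4.428.
E[X²] = 0.32·28.91 + 0.41·29 + 0.27·21 = 26.8112.
Var(X) = E[X²] − (E[X])² = 26.8112 − 19.6072 = 7.20402.

7.204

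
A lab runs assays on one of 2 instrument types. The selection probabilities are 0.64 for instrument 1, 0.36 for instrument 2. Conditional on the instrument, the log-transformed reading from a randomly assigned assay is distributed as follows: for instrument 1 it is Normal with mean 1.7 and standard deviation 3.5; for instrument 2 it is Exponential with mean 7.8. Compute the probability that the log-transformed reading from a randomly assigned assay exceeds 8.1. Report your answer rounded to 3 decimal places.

Conditional on each instrument, P(X > 8.1): 1: 0.0337319; 2: 0.353999.
By total probability, P(X > 8.1) = 0.64·0.0337319 + 0.36·0.353999 = 0.149028.

0.149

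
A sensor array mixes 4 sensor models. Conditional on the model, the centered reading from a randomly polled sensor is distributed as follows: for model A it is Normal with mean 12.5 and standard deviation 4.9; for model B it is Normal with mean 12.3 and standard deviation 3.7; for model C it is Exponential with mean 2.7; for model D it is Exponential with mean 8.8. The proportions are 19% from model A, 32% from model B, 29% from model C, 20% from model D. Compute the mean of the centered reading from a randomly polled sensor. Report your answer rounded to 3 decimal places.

Component means — A: 12.5; B: 12.3; C: 2.7; D: 8.8.
E[X] = 0.19·12.5 + 0.32·12.3 + 0.29·2.7 + 0.2·8.8 = 8.854.

8.854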